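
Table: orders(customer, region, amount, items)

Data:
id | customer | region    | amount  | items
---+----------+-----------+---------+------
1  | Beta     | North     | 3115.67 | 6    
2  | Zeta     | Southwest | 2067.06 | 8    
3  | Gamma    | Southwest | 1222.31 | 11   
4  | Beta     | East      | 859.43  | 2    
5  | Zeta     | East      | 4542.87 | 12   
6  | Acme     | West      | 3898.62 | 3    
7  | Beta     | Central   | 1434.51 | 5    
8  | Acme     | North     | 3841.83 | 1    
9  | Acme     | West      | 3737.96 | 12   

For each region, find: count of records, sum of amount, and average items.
SELECT region,
       COUNT(*) as cnt,
       SUM(amount) as total_amount,
       AVG(items) as avg_items
FROM orders
GROUP BY region

Result:
  Central: 1 records, 1434.51 total amount, 5.00 avg items
  East: 2 records, 5402.30 total amount, 7.00 avg items
  North: 2 records, 6957.50 total amount, 3.50 avg items
  Southwest: 2 records, 3289.37 total amount, 9.50 avg items
  West: 2 records, 7636.58 total amount, 7.50 avg items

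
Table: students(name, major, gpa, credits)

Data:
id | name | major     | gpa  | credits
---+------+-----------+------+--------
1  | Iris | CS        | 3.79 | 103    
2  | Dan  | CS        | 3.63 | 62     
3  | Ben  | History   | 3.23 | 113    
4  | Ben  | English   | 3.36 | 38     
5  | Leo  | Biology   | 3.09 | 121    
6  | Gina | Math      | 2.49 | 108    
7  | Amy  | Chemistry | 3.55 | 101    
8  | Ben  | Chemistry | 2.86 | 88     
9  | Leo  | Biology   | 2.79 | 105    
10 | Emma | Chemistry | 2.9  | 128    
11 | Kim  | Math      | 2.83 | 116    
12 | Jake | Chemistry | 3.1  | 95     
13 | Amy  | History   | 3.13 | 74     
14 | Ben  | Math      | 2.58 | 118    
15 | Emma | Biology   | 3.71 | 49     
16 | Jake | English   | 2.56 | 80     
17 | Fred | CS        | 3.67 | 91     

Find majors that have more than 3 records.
SELECT major, COUNT(*) as cnt
FROM students
GROUP BY major
HAVING COUNT(*) > 3

Result:
  Chemistry: 4

Note: HAVING filters groups after aggregation, WHERE filters rows before.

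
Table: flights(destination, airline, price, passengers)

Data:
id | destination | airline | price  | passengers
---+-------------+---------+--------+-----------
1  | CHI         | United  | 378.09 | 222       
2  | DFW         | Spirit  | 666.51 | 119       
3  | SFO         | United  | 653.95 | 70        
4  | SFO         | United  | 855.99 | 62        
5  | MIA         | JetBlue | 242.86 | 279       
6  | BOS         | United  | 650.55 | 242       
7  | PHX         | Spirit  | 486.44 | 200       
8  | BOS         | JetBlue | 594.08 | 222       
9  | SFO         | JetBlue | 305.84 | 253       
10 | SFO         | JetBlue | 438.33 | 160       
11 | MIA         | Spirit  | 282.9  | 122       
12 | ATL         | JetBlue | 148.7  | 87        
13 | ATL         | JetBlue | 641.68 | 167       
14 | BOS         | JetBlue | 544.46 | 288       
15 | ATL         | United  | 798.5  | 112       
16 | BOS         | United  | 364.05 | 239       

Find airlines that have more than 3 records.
SELECT airline, COUNT(*) as cnt
FROM flights
GROUP BY airline
HAVING COUNT(*) > 3

Result:
  JetBlue: 7
  United: 6

Note: HAVING filters groups after aggregation, WHERE filters rows before.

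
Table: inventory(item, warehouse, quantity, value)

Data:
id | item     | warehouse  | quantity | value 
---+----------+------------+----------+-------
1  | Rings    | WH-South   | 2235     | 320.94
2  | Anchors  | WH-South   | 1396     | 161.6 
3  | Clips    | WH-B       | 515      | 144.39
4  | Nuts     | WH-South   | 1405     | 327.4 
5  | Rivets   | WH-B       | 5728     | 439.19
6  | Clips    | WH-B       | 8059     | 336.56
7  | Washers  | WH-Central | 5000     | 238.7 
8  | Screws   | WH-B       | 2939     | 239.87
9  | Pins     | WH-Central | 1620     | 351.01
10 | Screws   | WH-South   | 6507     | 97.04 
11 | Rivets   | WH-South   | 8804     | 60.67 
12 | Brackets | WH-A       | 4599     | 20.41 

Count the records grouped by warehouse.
SELECT warehouse, COUNT(*) as count
FROM inventory
GROUP BY warehouse

Result:
  WH-A: 1
  WH-B: 4
  WH-Central: 2
  WH-South: 5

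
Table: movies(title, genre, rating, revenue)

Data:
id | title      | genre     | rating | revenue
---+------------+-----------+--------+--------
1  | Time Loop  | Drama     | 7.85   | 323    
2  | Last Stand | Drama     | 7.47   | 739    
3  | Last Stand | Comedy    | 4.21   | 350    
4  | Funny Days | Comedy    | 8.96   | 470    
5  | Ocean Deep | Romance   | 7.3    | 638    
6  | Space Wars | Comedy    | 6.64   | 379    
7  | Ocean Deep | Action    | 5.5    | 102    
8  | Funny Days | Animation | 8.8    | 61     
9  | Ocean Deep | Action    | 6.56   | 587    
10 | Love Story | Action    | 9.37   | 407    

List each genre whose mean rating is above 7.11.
SELECT genre, AVG(rating)
FROM movies
GROUP BY genre
HAVING AVG(rating) > 7.11

Result:
  Action: avg=7.14
  Animation: avg=8.80
  Drama: avg=7.66
  Romance: avg=7.30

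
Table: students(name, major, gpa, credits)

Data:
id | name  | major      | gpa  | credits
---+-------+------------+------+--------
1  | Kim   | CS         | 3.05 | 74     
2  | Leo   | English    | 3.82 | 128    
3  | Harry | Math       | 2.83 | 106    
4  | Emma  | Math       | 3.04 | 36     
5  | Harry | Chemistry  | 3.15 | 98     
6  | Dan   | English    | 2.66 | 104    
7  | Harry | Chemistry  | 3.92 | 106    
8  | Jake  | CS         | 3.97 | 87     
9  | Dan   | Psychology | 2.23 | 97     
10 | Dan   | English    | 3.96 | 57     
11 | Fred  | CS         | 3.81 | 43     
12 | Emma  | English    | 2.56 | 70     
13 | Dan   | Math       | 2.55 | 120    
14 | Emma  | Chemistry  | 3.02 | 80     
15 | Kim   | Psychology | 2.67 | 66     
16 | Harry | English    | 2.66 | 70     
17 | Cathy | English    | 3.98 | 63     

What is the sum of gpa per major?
SELECT major, SUM(gpa) as result
FROM students
GROUP BY major

Result:
  CS: 10.83
  Chemistry: 10.09
  English: 19.64
  Math: 8.42
  Psychology: 4.90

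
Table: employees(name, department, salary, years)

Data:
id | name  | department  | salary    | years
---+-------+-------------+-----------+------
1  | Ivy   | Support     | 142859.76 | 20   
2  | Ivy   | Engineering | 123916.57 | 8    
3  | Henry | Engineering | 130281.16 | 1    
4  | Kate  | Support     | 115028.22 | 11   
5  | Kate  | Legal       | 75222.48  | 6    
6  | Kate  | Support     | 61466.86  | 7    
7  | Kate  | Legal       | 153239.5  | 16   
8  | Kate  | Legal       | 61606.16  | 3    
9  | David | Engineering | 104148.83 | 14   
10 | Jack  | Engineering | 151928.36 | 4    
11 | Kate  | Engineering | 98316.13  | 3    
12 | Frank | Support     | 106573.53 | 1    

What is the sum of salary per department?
SELECT department, SUM(salary) as result
FROM employees
GROUP BY department

Result:
  Engineering: 608591.05
  Legal: 290068.14
  Support: 425928.37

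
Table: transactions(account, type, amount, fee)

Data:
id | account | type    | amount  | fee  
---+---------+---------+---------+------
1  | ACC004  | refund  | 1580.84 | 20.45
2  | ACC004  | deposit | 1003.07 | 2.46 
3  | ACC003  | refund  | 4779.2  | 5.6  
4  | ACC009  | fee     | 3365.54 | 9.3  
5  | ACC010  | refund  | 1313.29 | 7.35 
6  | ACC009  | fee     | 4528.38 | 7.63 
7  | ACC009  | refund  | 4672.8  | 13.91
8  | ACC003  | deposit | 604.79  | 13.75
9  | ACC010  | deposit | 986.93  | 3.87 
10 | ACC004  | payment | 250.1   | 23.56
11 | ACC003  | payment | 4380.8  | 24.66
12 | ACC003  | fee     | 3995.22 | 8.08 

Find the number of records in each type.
SELECT type, COUNT(*) as count
FROM transactions
GROUP BY type

Result:
  deposit: 3
  fee: 3
  payment: 2
  refund: 4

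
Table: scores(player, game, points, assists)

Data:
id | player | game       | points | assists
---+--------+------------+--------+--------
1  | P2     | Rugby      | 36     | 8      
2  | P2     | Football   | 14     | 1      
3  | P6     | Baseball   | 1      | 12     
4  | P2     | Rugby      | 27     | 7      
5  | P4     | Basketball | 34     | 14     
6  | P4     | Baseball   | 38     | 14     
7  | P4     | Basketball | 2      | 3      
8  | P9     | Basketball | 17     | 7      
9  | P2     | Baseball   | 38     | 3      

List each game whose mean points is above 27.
SELECT game, AVG(points)
FROM scores
GROUP BY game
HAVING AVG(points) > 27

Result:
  Rugby: avg=31.50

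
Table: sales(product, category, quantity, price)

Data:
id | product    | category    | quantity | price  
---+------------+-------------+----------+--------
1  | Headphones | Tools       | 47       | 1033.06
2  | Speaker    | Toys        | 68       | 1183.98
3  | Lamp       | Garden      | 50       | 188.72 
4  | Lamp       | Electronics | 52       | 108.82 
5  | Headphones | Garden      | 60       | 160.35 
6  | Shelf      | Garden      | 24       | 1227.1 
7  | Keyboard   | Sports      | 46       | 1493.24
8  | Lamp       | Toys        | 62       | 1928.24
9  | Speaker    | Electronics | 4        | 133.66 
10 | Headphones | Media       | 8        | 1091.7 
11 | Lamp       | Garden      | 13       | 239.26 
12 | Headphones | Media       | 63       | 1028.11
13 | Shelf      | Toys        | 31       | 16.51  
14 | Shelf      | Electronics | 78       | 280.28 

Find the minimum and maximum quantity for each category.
SELECT category, MIN(quantity), MAX(quantity)
FROM sales
GROUP BY category

Result:
  Electronics: min=4, max=78
  Garden: min=13, max=60
  Media: min=8, max=63
  Sports: min=46, max=46
  Tools: min=47, max=47
  Toys: min=31, max=68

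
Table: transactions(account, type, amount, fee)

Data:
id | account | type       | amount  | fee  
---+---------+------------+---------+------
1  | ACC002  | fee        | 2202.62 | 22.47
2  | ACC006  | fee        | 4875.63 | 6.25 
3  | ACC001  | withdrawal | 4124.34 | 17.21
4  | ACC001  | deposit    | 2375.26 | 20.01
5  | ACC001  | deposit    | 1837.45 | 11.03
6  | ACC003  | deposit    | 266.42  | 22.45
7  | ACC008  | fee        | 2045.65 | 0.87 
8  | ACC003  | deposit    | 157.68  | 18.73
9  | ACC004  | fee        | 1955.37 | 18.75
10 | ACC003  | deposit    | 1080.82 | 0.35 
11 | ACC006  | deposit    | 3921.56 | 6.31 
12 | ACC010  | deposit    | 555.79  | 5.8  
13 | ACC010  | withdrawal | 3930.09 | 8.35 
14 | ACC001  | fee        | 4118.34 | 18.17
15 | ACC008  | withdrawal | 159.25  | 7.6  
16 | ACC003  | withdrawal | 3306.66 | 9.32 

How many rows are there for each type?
SELECT type, COUNT(*) as count
FROM transactions
GROUP BY type

Result:
  deposit: 7
  fee: 5
  withdrawal: 4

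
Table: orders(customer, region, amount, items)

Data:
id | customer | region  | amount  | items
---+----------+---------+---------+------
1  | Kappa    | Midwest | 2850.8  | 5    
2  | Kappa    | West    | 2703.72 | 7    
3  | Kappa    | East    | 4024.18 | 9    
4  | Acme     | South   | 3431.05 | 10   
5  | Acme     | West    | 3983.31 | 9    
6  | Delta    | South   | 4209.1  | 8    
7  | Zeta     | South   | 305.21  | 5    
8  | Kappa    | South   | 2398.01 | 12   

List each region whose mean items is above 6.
SELECT region, AVG(items)
FROM orders
GROUP BY region
HAVING AVG(items) > 6

Result:
  East: avg=9.00
  South: avg=8.75
  West: avg=8.00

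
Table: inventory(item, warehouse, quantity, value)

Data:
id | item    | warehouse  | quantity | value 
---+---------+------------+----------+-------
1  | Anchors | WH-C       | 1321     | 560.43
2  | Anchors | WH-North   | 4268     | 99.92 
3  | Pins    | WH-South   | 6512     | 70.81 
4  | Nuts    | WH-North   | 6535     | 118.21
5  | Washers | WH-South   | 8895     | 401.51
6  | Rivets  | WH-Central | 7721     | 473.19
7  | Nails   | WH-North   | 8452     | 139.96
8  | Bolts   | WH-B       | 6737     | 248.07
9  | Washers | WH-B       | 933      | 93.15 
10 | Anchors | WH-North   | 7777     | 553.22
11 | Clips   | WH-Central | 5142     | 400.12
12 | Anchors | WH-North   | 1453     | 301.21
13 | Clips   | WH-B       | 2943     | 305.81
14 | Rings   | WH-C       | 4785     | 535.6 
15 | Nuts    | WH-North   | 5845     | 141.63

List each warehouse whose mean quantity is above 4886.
SELECT warehouse, AVG(quantity)
FROM inventory
GROUP BY warehouse
HAVING AVG(quantity) > 4886

Result:
  WH-Central: avg=6431.50
  WH-North: avg=5721.67
  WH-South: avg=7703.50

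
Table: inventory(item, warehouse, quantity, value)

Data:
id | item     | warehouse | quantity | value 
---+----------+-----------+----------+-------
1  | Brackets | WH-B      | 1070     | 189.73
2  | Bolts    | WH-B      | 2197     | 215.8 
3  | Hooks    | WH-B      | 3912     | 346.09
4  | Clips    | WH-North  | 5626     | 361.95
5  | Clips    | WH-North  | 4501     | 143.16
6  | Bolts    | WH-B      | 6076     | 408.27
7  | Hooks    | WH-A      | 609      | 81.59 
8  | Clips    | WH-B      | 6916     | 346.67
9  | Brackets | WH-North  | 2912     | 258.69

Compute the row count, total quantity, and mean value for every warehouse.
SELECT warehouse,
       COUNT(*) as cnt,
       SUM(quantity) as total_quantity,
       AVG(value) as avg_value
FROM inventory
GROUP BY warehouse

Result:
  WH-A: 1 records, 609 total quantity, 81.59 avg value
  WH-B: 5 records, 20171 total quantity, 301.31 avg value
  WH-North: 3 records, 13039 total quantity, 254.60 avg value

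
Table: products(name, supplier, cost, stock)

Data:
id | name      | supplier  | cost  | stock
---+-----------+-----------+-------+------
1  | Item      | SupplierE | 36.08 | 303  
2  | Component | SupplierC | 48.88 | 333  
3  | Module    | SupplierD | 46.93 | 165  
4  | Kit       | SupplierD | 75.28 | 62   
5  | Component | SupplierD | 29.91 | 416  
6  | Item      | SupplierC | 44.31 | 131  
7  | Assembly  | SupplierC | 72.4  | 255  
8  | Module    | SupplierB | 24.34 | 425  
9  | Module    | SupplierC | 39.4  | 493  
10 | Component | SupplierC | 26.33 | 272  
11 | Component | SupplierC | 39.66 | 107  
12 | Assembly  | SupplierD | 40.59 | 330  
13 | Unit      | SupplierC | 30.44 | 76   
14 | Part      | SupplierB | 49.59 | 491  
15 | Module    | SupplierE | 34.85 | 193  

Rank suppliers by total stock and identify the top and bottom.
SELECT supplier, SUM(stock)
FROM products
GROUP BY supplier
ORDER BY SUM(stock)

All groups:
  SupplierE: 496
  SupplierB: 916
  SupplierD: 973
  SupplierC: 1667

Highest: SupplierC (1667)
Lowest: SupplierE (496)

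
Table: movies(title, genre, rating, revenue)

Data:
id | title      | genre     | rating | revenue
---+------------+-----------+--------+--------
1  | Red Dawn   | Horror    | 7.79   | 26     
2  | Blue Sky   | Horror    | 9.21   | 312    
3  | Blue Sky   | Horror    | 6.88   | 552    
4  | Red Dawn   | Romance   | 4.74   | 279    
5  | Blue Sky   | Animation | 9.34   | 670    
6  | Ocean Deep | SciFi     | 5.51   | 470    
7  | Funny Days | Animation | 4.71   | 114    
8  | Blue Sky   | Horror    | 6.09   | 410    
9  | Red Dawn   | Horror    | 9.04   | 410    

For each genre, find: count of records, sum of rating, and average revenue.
SELECT genre,
       COUNT(*) as cnt,
       SUM(rating) as total_rating,
       AVG(revenue) as avg_revenue
FROM movies
GROUP BY genre

Result:
  Animation: 2 records, 14.05 total rating, 392.00 avg revenue
  Horror: 5 records, 39.01 total rating, 342.00 avg revenue
  Romance: 1 records, 4.74 total rating, 279.00 avg revenue
  SciFi: 1 records, 5.51 total rating, 470.00 avg revenue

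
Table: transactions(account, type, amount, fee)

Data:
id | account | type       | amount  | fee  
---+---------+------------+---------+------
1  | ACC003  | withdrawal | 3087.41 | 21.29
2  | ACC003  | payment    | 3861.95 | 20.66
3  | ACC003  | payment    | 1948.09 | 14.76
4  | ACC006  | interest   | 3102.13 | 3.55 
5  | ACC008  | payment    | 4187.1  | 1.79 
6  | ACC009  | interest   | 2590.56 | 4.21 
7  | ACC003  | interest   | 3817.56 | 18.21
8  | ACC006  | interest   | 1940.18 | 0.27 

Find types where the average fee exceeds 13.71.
SELECT type, AVG(fee)
FROM transactions
GROUP BY type
HAVING AVG(fee) > 13.71

Result:
  withdrawal: avg=21.29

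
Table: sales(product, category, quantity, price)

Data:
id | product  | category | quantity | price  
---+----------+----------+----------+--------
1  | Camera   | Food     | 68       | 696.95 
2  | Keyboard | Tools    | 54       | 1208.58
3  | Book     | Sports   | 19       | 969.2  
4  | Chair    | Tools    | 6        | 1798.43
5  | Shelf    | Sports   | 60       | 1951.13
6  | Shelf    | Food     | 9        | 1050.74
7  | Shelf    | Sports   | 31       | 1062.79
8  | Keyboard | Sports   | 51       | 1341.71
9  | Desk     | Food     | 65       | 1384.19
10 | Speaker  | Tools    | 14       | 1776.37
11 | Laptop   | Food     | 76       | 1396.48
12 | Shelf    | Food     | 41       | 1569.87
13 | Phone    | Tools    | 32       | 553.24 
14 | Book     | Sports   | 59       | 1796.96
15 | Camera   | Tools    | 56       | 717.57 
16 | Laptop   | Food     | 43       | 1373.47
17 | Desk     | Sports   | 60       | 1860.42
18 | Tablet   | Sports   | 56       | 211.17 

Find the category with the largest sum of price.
SELECT category, SUM(price) as val
FROM sales
GROUP BY category
ORDER BY val DESC
LIMIT 1

Result: Sports with sum(price) = 9193.38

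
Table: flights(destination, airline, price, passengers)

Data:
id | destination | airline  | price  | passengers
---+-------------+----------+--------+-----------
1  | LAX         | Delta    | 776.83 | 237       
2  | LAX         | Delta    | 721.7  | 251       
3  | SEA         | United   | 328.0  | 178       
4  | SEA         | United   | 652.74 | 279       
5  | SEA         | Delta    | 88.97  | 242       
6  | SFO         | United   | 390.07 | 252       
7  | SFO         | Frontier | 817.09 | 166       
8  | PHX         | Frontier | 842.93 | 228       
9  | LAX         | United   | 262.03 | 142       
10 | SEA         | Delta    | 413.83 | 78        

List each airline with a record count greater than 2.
SELECT airline, COUNT(*) as cnt
FROM flights
GROUP BY airline
HAVING COUNT(*) > 2

Result:
  Delta: 4
  United: 4

Note: HAVING filters groups after aggregation, WHERE filters rows before.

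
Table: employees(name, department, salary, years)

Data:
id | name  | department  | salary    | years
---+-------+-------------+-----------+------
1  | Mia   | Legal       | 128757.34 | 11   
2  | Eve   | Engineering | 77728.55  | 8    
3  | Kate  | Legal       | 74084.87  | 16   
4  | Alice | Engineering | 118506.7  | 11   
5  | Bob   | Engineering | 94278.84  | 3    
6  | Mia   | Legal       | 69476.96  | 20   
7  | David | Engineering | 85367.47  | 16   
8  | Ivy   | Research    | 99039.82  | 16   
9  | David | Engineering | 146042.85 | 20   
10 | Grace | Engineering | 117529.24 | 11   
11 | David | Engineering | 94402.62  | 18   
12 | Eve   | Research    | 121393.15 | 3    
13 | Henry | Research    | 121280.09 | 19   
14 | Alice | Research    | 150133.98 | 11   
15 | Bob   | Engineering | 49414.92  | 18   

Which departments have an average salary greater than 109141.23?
SELECT department, AVG(salary)
FROM employees
GROUP BY department
HAVING AVG(salary) > 109141.23

Result:
  Research: avg=122961.76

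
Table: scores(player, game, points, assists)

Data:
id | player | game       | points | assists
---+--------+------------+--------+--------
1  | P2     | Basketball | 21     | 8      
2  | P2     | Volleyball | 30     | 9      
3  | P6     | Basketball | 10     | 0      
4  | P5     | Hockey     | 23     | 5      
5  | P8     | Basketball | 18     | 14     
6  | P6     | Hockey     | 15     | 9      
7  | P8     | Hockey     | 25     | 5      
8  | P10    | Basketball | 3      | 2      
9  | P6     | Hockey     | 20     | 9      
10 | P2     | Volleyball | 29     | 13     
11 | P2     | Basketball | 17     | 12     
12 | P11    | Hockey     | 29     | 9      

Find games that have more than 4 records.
SELECT game, COUNT(*) as cnt
FROM scores
GROUP BY game
HAVING COUNT(*) > 4

Result:
  Basketball: 5
  Hockey: 5

Note: HAVING filters groups after aggregation, WHERE filters rows before.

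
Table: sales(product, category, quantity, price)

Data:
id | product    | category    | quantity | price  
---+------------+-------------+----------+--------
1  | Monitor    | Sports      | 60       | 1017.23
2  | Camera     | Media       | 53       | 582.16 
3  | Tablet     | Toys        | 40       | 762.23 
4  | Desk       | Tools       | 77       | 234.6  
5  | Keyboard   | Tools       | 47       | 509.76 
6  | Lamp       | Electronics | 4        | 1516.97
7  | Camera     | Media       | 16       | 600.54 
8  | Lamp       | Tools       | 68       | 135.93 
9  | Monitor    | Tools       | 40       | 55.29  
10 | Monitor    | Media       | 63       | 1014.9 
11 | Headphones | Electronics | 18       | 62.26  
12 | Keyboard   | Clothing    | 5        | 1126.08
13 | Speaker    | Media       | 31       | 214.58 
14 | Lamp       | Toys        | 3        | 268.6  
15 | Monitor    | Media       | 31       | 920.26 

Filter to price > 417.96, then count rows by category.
SELECT category, COUNT(*)
FROM sales
WHERE price > 417.96
GROUP BY category

Note: WHERE filters rows before grouping.

Result:
  Clothing: 1
  Electronics: 1
  Media: 4
  Sports: 1
  Tools: 1
  Toys: 1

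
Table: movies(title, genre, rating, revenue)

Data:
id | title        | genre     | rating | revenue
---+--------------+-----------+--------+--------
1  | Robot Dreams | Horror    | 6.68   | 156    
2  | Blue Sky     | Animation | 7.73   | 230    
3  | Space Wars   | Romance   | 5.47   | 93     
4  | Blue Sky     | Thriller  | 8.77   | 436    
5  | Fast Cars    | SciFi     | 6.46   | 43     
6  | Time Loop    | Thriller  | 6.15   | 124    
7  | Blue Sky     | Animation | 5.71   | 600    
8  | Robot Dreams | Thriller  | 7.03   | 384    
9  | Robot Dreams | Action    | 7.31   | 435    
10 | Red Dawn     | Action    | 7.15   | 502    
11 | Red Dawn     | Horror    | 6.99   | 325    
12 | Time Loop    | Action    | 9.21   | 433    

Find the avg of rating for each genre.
SELECT genre, AVG(rating) as result
FROM movies
GROUP BY genre

Result:
  Action: 7.89
  Animation: 6.72
  Horror: 6.84
  Romance: 5.47
  SciFi: 6.46
  Thriller: 7.32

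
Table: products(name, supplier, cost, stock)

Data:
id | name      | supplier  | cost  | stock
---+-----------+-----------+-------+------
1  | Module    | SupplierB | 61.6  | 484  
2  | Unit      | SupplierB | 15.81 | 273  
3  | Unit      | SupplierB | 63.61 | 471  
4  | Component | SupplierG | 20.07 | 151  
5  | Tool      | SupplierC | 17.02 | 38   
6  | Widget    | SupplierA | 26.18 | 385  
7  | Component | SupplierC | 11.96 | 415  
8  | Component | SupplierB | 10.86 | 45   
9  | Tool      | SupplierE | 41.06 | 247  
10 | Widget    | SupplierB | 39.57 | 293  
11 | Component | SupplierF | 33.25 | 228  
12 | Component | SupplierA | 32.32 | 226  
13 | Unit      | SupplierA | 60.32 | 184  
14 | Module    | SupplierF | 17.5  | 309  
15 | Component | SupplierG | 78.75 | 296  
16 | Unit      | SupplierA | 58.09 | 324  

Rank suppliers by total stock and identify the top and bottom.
SELECT supplier, SUM(stock)
FROM products
GROUP BY supplier
ORDER BY SUM(stock)

All groups:
  SupplierE: 247
  SupplierG: 447
  SupplierC: 453
  SupplierF: 537
  SupplierA: 1119
  SupplierB: 1566

Highest: SupplierB (1566)
Lowest: SupplierE (247)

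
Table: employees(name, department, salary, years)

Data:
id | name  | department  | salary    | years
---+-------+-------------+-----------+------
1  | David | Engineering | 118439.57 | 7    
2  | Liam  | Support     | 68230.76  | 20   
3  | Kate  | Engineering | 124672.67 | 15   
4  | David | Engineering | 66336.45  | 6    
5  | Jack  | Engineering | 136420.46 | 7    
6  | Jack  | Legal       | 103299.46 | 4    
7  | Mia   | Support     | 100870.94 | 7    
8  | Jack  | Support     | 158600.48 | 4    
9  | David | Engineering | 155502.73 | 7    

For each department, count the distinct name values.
SELECT department, COUNT(DISTINCT name)
FROM employees
GROUP BY department

Result:
  Engineering: 3 distinct
  Legal: 1 distinct
  Support: 3 distinct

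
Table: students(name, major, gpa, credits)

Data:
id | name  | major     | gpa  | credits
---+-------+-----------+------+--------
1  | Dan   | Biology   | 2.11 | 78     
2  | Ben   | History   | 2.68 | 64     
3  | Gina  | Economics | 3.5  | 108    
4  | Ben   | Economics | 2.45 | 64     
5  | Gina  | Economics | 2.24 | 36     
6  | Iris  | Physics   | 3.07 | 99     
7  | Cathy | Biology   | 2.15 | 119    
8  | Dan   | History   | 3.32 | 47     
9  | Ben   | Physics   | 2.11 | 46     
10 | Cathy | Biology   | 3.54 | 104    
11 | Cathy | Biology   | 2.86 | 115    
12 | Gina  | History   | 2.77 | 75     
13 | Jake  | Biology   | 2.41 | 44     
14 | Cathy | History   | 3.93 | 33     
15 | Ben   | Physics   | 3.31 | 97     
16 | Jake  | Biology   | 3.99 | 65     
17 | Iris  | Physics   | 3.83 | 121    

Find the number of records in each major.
SELECT major, COUNT(*) as count
FROM students
GROUP BY major

Result:
  Biology: 6
  Economics: 3
  History: 4
  Physics: 4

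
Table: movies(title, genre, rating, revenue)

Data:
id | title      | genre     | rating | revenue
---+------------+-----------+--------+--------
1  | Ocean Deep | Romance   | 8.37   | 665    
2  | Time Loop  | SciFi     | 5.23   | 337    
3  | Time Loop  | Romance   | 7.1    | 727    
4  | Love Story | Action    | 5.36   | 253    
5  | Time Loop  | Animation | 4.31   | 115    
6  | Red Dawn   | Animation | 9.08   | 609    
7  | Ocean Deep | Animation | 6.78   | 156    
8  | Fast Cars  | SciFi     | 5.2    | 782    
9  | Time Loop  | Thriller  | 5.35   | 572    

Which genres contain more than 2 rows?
SELECT genre, COUNT(*) as cnt
FROM movies
GROUP BY genre
HAVING COUNT(*) > 2

Result:
  Animation: 3

Note: HAVING filters groups after aggregation, WHERE filters rows before.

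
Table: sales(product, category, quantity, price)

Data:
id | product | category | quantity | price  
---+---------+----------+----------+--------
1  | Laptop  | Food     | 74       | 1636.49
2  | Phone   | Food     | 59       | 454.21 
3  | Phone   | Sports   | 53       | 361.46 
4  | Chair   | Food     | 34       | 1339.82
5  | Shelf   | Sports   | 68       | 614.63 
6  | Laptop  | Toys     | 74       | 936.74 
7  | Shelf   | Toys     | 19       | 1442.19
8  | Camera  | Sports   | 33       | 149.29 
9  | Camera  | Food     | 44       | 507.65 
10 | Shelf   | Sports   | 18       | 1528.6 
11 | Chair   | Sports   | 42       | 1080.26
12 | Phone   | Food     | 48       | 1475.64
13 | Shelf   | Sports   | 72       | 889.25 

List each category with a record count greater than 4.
SELECT category, COUNT(*) as cnt
FROM sales
GROUP BY category
HAVING COUNT(*) > 4

Result:
  Food: 5
  Sports: 6

Note: HAVING filters groups after aggregation, WHERE filters rows before.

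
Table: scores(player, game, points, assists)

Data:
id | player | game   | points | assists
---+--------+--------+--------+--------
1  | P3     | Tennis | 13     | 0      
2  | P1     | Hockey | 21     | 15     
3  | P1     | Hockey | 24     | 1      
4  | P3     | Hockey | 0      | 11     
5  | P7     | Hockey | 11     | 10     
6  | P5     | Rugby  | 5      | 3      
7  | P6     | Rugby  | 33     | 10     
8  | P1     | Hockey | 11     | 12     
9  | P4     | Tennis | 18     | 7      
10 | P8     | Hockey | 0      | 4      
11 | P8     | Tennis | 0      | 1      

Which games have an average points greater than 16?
SELECT game, AVG(points)
FROM scores
GROUP BY game
HAVING AVG(points) > 16

Result:
  Rugby: avg=19.00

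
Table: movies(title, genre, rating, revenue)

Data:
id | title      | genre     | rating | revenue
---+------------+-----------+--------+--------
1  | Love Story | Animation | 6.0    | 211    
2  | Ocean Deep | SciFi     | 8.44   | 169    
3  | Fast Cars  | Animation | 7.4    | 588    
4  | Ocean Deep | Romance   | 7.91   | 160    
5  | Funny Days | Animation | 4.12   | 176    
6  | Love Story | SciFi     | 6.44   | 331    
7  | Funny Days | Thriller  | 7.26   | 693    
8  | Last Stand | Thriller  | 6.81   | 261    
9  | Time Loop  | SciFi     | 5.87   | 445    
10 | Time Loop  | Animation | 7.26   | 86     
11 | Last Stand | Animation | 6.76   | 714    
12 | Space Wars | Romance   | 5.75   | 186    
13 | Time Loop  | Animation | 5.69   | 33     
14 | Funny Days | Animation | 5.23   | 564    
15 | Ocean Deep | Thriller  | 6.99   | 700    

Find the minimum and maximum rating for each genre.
SELECT genre, MIN(rating), MAX(rating)
FROM movies
GROUP BY genre

Result:
  Animation: min=4.12, max=7.40
  Romance: min=5.75, max=7.91
  SciFi: min=5.87, max=8.44
  Thriller: min=6.81, max=7.26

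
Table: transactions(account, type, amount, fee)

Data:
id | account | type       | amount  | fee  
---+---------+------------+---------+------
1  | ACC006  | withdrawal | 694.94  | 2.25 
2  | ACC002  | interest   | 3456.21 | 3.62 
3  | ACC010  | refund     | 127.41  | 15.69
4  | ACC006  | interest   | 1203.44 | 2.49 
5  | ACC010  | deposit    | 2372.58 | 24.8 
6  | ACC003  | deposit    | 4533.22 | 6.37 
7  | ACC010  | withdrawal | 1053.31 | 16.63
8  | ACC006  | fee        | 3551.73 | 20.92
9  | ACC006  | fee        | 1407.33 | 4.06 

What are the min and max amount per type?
SELECT type, MIN(amount), MAX(amount)
FROM transactions
GROUP BY type

Result:
  deposit: min=2372.58, max=4533.22
  fee: min=1407.33, max=3551.73
  interest: min=1203.44, max=3456.21
  refund: min=127.41, max=127.41
  withdrawal: min=694.94, max=1053.31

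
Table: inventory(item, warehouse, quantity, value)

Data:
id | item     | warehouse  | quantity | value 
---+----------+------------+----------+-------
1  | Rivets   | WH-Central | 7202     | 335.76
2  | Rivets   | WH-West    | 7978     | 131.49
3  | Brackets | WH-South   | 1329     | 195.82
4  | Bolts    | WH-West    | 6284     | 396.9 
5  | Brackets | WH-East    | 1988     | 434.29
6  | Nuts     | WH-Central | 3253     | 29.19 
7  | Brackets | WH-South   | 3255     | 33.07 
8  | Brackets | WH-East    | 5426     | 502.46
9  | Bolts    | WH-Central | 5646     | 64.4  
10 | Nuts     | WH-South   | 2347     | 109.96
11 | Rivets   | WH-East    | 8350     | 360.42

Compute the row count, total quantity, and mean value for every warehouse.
SELECT warehouse,
       COUNT(*) as cnt,
       SUM(quantity) as total_quantity,
       AVG(value) as avg_value
FROM inventory
GROUP BY warehouse

Result:
  WH-Central: 3 records, 16101 total quantity, 143.12 avg value
  WH-East: 3 records, 15764 total quantity, 432.39 avg value
  WH-South: 3 records, 6931 total quantity, 112.95 avg value
  WH-West: 2 records, 14262 total quantity, 264.20 avg value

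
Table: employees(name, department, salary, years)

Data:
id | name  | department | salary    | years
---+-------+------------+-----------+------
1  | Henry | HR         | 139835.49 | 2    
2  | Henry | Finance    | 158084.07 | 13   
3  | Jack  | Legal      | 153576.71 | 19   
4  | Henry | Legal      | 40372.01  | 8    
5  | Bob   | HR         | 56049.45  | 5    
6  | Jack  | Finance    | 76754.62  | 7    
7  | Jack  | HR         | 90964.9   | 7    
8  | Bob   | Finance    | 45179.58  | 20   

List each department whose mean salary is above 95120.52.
SELECT department, AVG(salary)
FROM employees
GROUP BY department
HAVING AVG(salary) > 95120.52

Result:
  HR: avg=95616.61
  Legal: avg=96974.36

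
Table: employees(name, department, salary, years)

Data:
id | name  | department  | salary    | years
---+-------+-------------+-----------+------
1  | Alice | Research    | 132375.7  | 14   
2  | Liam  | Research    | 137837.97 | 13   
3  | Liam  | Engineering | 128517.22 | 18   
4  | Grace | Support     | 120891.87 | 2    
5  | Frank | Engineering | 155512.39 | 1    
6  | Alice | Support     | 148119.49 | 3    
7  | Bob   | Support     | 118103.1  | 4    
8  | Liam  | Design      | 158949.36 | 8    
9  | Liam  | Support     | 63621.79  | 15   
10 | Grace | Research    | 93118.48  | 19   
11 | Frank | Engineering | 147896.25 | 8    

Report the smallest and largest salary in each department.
SELECT department, MIN(salary), MAX(salary)
FROM employees
GROUP BY department

Result:
  Design: min=158949.36, max=158949.36
  Engineering: min=128517.22, max=155512.39
  Research: min=93118.48, max=137837.97
  Support: min=63621.79, max=148119.49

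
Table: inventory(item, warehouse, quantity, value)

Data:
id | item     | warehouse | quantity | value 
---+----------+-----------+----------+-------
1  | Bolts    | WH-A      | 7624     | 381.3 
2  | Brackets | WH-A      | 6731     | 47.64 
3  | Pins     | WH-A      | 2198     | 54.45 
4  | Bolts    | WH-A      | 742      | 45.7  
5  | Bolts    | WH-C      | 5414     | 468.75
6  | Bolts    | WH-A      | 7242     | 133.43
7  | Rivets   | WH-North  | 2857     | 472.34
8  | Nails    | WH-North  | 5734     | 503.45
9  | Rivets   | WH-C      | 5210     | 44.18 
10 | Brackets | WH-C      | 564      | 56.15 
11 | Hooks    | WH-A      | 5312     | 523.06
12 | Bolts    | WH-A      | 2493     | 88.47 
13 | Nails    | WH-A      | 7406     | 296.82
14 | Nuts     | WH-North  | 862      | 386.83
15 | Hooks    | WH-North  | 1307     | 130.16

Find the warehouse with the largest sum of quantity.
SELECT warehouse, SUM(quantity) as val
FROM inventory
GROUP BY warehouse
ORDER BY val DESC
LIMIT 1

Result: WH-A with sum(quantity) = 39748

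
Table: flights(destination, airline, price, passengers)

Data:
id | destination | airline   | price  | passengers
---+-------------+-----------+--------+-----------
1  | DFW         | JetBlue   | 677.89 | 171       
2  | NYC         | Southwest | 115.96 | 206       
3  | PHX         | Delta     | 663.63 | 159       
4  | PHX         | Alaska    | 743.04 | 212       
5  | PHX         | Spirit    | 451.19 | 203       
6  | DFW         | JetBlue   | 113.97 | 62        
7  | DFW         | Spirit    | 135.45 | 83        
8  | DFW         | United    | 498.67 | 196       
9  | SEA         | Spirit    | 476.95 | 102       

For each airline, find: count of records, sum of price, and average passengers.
SELECT airline,
       COUNT(*) as cnt,
       SUM(price) as total_price,
       AVG(passengers) as avg_passengers
FROM flights
GROUP BY airline

Result:
  Alaska: 1 records, 743.04 total price, 212.00 avg passengers
  Delta: 1 records, 663.63 total price, 159.00 avg passengers
  JetBlue: 2 records, 791.86 total price, 116.50 avg passengers
  Southwest: 1 records, 115.96 total price, 206.00 avg passengers
  Spirit: 3 records, 1063.59 total price, 129.33 avg passengers
  United: 1 records, 498.67 total price, 196.00 avg passengers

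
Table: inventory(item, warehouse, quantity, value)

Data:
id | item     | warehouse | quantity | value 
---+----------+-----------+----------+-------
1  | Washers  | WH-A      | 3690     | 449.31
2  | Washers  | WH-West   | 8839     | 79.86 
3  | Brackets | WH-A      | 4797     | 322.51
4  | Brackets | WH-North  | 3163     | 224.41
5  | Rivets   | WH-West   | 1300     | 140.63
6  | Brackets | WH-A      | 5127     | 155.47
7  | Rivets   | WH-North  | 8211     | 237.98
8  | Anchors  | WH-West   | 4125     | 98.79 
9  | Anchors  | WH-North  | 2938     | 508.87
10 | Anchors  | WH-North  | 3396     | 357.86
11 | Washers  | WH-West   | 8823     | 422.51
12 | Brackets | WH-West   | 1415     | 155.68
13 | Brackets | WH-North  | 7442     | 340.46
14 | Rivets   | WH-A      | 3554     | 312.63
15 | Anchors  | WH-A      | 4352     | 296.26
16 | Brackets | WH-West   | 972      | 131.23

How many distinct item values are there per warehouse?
SELECT warehouse, COUNT(DISTINCT item)
FROM inventory
GROUP BY warehouse

Result:
  WH-A: 4 distinct
  WH-North: 3 distinct
  WH-West: 4 distinct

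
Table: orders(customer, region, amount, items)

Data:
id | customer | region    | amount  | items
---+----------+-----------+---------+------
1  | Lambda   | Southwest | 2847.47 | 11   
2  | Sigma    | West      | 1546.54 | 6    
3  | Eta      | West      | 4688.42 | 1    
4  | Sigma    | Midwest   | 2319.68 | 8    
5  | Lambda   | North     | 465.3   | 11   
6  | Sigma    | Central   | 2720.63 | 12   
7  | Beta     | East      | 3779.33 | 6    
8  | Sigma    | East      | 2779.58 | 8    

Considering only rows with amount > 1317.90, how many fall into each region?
SELECT region, COUNT(*)
FROM orders
WHERE amount > 1317.90
GROUP BY region

Note: WHERE filters rows before grouping.

Result:
  Central: 1
  East: 2
  Midwest: 1
  Southwest: 1
  West: 2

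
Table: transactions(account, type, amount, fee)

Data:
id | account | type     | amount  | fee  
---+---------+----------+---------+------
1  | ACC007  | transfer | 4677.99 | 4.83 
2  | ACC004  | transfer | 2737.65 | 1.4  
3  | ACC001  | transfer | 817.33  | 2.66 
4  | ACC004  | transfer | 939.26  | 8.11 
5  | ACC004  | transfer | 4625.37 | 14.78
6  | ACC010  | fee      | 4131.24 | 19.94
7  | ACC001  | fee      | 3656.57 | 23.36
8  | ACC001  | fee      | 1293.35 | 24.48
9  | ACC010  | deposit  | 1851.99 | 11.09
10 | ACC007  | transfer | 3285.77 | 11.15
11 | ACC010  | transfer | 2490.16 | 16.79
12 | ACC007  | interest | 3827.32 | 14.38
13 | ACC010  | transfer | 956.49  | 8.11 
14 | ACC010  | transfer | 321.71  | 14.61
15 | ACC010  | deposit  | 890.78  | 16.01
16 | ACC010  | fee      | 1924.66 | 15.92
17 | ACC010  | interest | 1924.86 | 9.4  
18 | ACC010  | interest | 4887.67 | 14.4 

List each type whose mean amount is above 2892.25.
SELECT type, AVG(amount)
FROM transactions
GROUP BY type
HAVING AVG(amount) > 2892.25

Result:
  interest: avg=3546.62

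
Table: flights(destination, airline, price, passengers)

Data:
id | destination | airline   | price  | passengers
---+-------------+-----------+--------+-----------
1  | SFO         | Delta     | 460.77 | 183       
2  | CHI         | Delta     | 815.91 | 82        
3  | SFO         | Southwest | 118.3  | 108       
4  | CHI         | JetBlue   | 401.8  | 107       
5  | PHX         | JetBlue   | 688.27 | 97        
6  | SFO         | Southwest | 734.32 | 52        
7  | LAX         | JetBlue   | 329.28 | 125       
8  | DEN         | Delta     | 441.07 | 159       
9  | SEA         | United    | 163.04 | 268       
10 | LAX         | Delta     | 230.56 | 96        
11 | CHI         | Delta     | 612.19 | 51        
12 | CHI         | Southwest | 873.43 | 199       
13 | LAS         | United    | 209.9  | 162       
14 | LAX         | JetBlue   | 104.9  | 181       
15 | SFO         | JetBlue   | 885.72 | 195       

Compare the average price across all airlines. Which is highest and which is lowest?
SELECT airline, AVG(price)
FROM flights
GROUP BY airline
ORDER BY AVG(price)

All groups:
  United: 186.47
  JetBlue: 481.99
  Delta: 512.10
  Southwest: 575.35

Highest: Southwest (575.35)
Lowest: United (186.47)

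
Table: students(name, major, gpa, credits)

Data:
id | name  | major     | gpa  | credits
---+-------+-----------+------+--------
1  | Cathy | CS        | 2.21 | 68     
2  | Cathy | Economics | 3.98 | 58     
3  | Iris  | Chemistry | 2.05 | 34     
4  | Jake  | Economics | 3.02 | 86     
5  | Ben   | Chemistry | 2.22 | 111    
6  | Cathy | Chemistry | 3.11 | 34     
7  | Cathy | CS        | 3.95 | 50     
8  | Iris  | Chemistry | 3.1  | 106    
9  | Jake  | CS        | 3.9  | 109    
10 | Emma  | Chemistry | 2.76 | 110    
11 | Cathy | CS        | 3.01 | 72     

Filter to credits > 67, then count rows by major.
SELECT major, COUNT(*)
FROM students
WHERE credits > 67
GROUP BY major

Note: WHERE filters rows before grouping.

Result:
  CS: 3
  Chemistry: 3
  Economics: 1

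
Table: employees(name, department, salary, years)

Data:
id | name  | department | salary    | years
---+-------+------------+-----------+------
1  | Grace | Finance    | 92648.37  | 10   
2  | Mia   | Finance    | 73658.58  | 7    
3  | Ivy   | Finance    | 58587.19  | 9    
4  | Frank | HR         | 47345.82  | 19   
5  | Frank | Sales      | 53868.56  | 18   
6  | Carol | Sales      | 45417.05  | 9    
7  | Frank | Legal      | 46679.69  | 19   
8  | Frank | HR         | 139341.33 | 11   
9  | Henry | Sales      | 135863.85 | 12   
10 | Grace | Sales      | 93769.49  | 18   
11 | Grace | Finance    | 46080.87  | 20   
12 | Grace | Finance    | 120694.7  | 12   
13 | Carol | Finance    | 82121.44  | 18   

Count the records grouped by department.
SELECT department, COUNT(*) as count
FROM employees
GROUP BY department

Result:
  Finance: 6
  HR: 2
  Legal: 1
  Sales: 4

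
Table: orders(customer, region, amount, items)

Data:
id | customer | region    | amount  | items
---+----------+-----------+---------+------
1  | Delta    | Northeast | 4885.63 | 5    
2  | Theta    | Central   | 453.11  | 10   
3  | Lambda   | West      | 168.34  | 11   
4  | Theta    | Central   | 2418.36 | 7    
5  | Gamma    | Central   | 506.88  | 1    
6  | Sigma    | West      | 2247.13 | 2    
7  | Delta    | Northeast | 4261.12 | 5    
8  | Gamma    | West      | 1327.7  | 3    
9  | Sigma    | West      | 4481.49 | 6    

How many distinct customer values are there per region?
SELECT region, COUNT(DISTINCT customer)
FROM orders
GROUP BY region

Result:
  Central: 2 distinct
  Northeast: 1 distinct
  West: 3 distinct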